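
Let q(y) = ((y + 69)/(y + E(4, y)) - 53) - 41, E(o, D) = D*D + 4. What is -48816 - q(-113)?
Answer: -154205119/3165 ≈ -48722.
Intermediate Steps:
E(o, D) = 4 + D² (E(o, D) = D² + 4 = 4 + D²)
q(y) = -94 + (69 + y)/(4 + y + y²) (q(y) = ((y + 69)/(y + (4 + y²)) - 53) - 41 = ((69 + y)/(4 + y + y²) - 53) - 41 = (-53 + (69 + y)/(4 + y + y²)) - 41 = -94 + (69 + y)/(4 + y + y²))
-48816 - q(-113) = -48816 - (-307 - 94*(-113)² - 93*(-113))/(4 - 113 + (-113)²) = -48816 - (-307 - 94*12769 + 10509)/(4 - 113 + 12769) = -48816 - (-307 - 1200286 + 10509)/12660 = -48816 - (-1190084)/12660 = -48816 - 1*(-297521/3165) = -48816 + 297521/3165 = -154205119/3165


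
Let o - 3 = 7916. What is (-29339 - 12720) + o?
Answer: -34140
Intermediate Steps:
o = 7919 (o = 3 + 7916 = 7919)
(-29339 - 12720) + o = (-29339 - 12720) + 7919 = -42059 + 7919 = -34140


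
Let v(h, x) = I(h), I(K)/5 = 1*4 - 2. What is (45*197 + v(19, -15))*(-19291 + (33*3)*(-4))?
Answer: -174722125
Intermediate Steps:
I(K) = 10 (I(K) = 5*(1*4 - 2) = 5*(4 - 2) = 5*2 = 10)
v(h, x) = 10
(45*197 + v(19, -15))*(-19291 + (33*3)*(-4)) = (45*197 + 10)*(-19291 + (33*3)*(-4)) = (8865 + 10)*(-19291 + 99*(-4)) = 8875*(-19291 - 396) = 8875*(-19687) = -174722125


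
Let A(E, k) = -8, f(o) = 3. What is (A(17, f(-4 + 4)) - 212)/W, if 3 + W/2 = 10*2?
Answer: -110/17 ≈ -6.4706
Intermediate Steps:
W = 34 (W = -6 + 2*(10*2) = -6 + 2*20 = -6 + 40 = 34)
(A(17, f(-4 + 4)) - 212)/W = (-8 - 212)/34 = -220*1/34 = -110/17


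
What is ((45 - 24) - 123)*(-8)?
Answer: 816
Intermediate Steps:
((45 - 24) - 123)*(-8) = (21 - 123)*(-8) = -102*(-8) = 816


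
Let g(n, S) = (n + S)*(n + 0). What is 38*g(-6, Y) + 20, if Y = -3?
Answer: 2072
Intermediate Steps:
g(n, S) = n*(S + n) (g(n, S) = (S + n)*n = n*(S + n))
38*g(-6, Y) + 20 = 38*(-6*(-3 - 6)) + 20 = 38*(-6*(-9)) + 20 = 38*54 + 20 = 2052 + 20 = 2072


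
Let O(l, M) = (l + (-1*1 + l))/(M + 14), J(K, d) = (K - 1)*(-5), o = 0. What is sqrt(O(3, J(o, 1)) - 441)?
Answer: I*sqrt(159106)/19 ≈ 20.994*I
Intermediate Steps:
J(K, d) = 5 - 5*K (J(K, d) = (-1 + K)*(-5) = 5 - 5*K)
O(l, M) = (-1 + 2*l)/(14 + M) (O(l, M) = (l + (-1 + l))/(14 + M) = (-1 + 2*l)/(14 + M))
sqrt(O(3, J(o, 1)) - 441) = sqrt((-1 + 2*3)/(14 + (5 - 5*0)) - 441) = sqrt((-1 + 6)/(14 + (5 + 0)) - 441) = sqrt(5/(14 + 5) - 441) = sqrt(5/19 - 441) = sqrt(-8374/19) = I*sqrt(159106)/19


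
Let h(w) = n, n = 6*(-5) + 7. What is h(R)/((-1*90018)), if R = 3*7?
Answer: 23/90018 ≈ 0.00025550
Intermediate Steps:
R = 21
n = -23 (n = -30 + 7 = -23)
h(w) = -23
h(R)/((-1*90018)) = -23/((-1*90018)) = -23/(-90018) = -23*(-1/90018) = 23/90018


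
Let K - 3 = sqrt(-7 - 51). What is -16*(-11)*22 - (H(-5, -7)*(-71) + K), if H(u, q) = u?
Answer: 3514 - I*sqrt(58) ≈ 3514.0 - 7.6158*I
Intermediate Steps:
K = 3 + I*sqrt(58) (K = 3 + sqrt(-7 - 51) = 3 + sqrt(-58) = 3 + I*sqrt(58) ≈ 3.0 + 7.6158*I)
-16*(-11)*22 - (H(-5, -7)*(-71) + K) = -16*(-11)*22 - (-5*(-71) + (3 + I*sqrt(58))) = 176*22 - (355 + (3 + I*sqrt(58))) = 3872 - (358 + I*sqrt(58)) = 3872 + (-358 - I*sqrt(58)) = 3514 - I*sqrt(58)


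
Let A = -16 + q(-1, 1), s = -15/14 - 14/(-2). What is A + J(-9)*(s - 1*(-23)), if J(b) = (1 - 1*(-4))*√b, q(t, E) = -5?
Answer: -21 + 6075*I/14 ≈ -21.0 + 433.93*I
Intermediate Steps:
J(b) = 5*√b (J(b) = (1 + 4)*√b = 5*√b)
s = 83/14 (s = -15*1/14 - 14*(-½) = -15/14 + 7 = 83/14 ≈ 5.9286)
A = -21 (A = -16 - 5 = -21)
A + J(-9)*(s - 1*(-23)) = -21 + (5*√(-9))*(83/14 - 1*(-23)) = -21 + (5*(3*I))*(83/14 + 23) = -21 + (15*I)*(405/14) = -21 + 6075*I/14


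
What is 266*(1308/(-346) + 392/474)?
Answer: -32209940/41001 ≈ -785.59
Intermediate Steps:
266*(1308/(-346) + 392/474) = 266*(1308*(-1/346) + 392*(1/474)) = 266*(-654/173 + 196/237) = 266*(-121090/41001) = -32209940/41001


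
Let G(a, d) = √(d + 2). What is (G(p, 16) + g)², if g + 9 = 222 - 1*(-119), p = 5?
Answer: 110242 + 1992*√2 ≈ 1.1306e+5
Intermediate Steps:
G(a, d) = √(2 + d)
g = 332 (g = -9 + (222 - 1*(-119)) = -9 + (222 + 119) = -9 + 341 = 332)
(G(p, 16) + g)² = (√(2 + 16) + 332)² = (√18 + 332)² = (3*√2 + 332)² = (332 + 3*√2)²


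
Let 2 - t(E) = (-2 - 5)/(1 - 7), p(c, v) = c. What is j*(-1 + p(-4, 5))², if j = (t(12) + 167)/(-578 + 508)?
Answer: -5035/84 ≈ -59.940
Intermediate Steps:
t(E) = ⅚ (t(E) = 2 - (-2 - 5)/(1 - 7) = 2 - (-7)/(-6) = 2 - (-7)*(-1)/6 = 2 - 1*7/6 = 2 - 7/6 = ⅚)
j = -1007/420 (j = (⅚ + 167)/(-578 + 508) = (1007/6)/(-70) = (1007/6)*(-1/70) = -1007/420 ≈ -2.3976)
j*(-1 + p(-4, 5))² = -1007*(-1 - 4)²/420 = -1007/420*(-5)² = -1007/420*25 = -5035/84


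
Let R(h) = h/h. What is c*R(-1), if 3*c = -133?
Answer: -133/3 ≈ -44.333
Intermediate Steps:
c = -133/3 (c = (1/3)*(-133) = -133/3 ≈ -44.333)
R(h) = 1
c*R(-1) = -133/3*1 = -133/3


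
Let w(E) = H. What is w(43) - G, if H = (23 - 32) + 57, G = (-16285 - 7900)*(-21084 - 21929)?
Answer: -1040269357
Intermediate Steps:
G = 1040269405 (G = -24185*(-43013) = 1040269405)
H = 48 (H = -9 + 57 = 48)
w(E) = 48
w(43) - G = 48 - 1*1040269405 = 48 - 1040269405 = -1040269357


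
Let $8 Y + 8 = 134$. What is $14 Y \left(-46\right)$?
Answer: $-10143$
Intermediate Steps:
$Y = \frac{63}{4}$ ($Y = -1 + \frac{1}{8} \cdot 134 = -1 + \frac{67}{4} = \frac{63}{4} \approx 15.75$)
$14 Y \left(-46\right) = 14 \cdot \frac{63}{4} \left(-46\right) = \frac{441}{2} \left(-46\right) = -10143$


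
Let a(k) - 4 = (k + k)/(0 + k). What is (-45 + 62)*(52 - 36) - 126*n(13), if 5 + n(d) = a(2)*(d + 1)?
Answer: -9682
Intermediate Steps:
a(k) = 6 (a(k) = 4 + (k + k)/(0 + k) = 4 + (2*k)/k = 4 + 2 = 6)
n(d) = 1 + 6*d (n(d) = -5 + 6*(d + 1) = -5 + 6*(1 + d) = -5 + (6 + 6*d) = 1 + 6*d)
(-45 + 62)*(52 - 36) - 126*n(13) = (-45 + 62)*(52 - 36) - 126*(1 + 6*13) = 17*16 - 126*(1 + 78) = 272 - 126*79 = 272 - 9954 = -9682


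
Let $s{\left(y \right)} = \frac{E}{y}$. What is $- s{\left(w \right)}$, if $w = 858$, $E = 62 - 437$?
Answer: $\frac{125}{286} \approx 0.43706$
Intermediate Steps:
$E = -375$ ($E = 62 - 437 = -375$)
$s{\left(y \right)} = - \frac{375}{y}$
$- s{\left(w \right)} = - \frac{-375}{858} = \left(-1\right) \left(- \frac{125}{286}\right) = \frac{125}{286}$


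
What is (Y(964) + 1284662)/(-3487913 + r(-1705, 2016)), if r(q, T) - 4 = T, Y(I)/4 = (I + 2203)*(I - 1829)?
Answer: 9673158/3485893 ≈ 2.7749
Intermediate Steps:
Y(I) = 4*(-1829 + I)*(2203 + I) (Y(I) = 4*((I + 2203)*(I - 1829)) = 4*((2203 + I)*(-1829 + I)) = 4*((-1829 + I)*(2203 + I)) = 4*(-1829 + I)*(2203 + I))
r(q, T) = 4 + T
(Y(964) + 1284662)/(-3487913 + r(-1705, 2016)) = ((-16117148 + 4*964² + 1496*964) + 1284662)/(-3487913 + (4 + 2016)) = ((-16117148 + 4*929296 + 1442144) + 1284662)/(-3487913 + 2020) = ((-16117148 + 3717184 + 1442144) + 1284662)/(-3485893) = (-10957820 + 1284662)*(-1/3485893) = -9673158*(-1/3485893) = 9673158/3485893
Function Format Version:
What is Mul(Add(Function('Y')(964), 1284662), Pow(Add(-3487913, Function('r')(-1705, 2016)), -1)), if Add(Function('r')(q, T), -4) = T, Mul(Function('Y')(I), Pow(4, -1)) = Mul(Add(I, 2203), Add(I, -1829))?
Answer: Rational(9673158, 3485893) ≈ 2.7749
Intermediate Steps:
Function('Y')(I) = Mul(4, Add(-1829, I), Add(2203, I)) (Function('Y')(I) = Mul(4, Mul(Add(I, 2203), Add(I, -1829))) = Mul(4, Mul(Add(2203, I), Add(-1829, I))) = Mul(4, Mul(Add(-1829, I), Add(2203, I))) = Mul(4, Add(-1829, I), Add(2203, I)))
Function('r')(q, T) = Add(4, T)
Mul(Add(Function('Y')(964), 1284662), Pow(Add(-3487913, Function('r')(-1705, 2016)), -1)) = Mul(Add(Add(-16117148, Mul(4, Pow(964, 2)), Mul(1496, 964)), 1284662), Pow(Add(-3487913, Add(4, 2016)), -1)) = Mul(Add(Add(-16117148, Mul(4, 929296), 1442144), 1284662), Pow(Add(-3487913, 2020), -1)) = Mul(Add(Add(-16117148, 3717184, 1442144), 1284662), Pow(-3485893, -1)) = Mul(Add(-10957820, 1284662), Rational(-1, 3485893)) = Mul(-9673158, Rational(-1, 3485893)) = Rational(9673158, 3485893)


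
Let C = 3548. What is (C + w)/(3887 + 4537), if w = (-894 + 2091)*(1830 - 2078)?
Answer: -73327/2106 ≈ -34.818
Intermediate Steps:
w = -296856 (w = 1197*(-248) = -296856)
(C + w)/(3887 + 4537) = (3548 - 296856)/(3887 + 4537) = -293308/8424 = -293308*1/8424 = -73327/2106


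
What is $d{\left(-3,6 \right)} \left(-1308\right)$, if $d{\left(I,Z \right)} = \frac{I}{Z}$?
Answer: $654$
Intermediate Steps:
$d{\left(-3,6 \right)} \left(-1308\right) = - \frac{3}{6} \left(-1308\right) = \left(-3\right) \frac{1}{6} \left(-1308\right) = \left(- \frac{1}{2}\right) \left(-1308\right) = 654$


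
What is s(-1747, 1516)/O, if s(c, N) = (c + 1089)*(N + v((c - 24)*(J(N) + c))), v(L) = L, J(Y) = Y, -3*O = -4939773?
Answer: -270185986/1646591 ≈ -164.09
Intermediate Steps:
O = 1646591 (O = -⅓*(-4939773) = 1646591)
s(c, N) = (1089 + c)*(N + (-24 + c)*(N + c)) (s(c, N) = (c + 1089)*(N + (c - 24)*(N + c)) = (1089 + c)*(N + (-24 + c)*(N + c)))
s(-1747, 1516)/O = ((-1747)³ - 26136*(-1747) - 25047*1516 + 1065*(-1747)² + 1516*(-1747)² + 1066*1516*(-1747))/1646591 = (-5331859723 + 45659592 - 37971252 + 1065*3052009 + 1516*3052009 - 2823249832)*(1/1646591) = (-5331859723 + 45659592 - 37971252 + 3250389585 + 4626845644 - 2823249832)*(1/1646591) = -270185986*1/1646591 = -270185986/1646591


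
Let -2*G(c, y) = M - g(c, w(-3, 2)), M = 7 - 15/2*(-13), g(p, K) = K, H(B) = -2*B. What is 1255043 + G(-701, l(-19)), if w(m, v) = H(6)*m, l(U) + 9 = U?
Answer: 5020035/4 ≈ 1.2550e+6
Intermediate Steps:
l(U) = -9 + U
w(m, v) = -12*m (w(m, v) = (-2*6)*m = -12*m)
M = 209/2 (M = 7 - 15*½*(-13) = 7 - 15/2*(-13) = 7 + 195/2 = 209/2 ≈ 104.50)
G(c, y) = -137/4 (G(c, y) = -(209/2 - (-12)*(-3))/2 = -(209/2 - 1*36)/2 = -(209/2 - 36)/2 = -½*137/2 = -137/4)
1255043 + G(-701, l(-19)) = 1255043 - 137/4 = 5020035/4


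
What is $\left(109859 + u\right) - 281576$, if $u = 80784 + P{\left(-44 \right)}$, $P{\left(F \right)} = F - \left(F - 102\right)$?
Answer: $-90831$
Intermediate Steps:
$P{\left(F \right)} = 102$ ($P{\left(F \right)} = F - \left(F - 102\right) = F - \left(-102 + F\right) = 102$)
$u = 80886$ ($u = 80784 + 102 = 80886$)
$\left(109859 + u\right) - 281576 = \left(109859 + 80886\right) - 281576 = 190745 - 281576 = -90831$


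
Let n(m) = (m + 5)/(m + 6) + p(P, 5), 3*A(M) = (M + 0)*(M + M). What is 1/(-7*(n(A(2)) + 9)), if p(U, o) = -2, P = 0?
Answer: -26/1435 ≈ -0.018118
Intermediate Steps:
A(M) = 2*M²/3 (A(M) = ((M + 0)*(M + M))/3 = (M*(2*M))/3 = (2*M²)/3 = 2*M²/3)
n(m) = -2 + (5 + m)/(6 + m) (n(m) = (m + 5)/(m + 6) - 2 = (5 + m)/(6 + m) - 2 = -2 + (5 + m)/(6 + m))
1/(-7*(n(A(2)) + 9)) = 1/(-7*((-7 - 2*2²/3)/(6 + (⅔)*2²) + 9)) = 1/(-7*((-7 - 2*4/3)/(6 + (⅔)*4) + 9)) = 1/(-7*((-7 - 1*8/3)/(6 + 8/3) + 9)) = 1/(-7*((-7 - 8/3)/(26/3) + 9)) = 1/(-7*((3/26)*(-29/3) + 9)) = 1/(-7*(-29/26 + 9)) = 1/(-7*205/26) = 1/(-1435/26) = -26/1435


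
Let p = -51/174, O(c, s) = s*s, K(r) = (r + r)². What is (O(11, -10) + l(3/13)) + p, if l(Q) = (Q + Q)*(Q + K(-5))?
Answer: 1430771/9802 ≈ 145.97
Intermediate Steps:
K(r) = 4*r² (K(r) = (2*r)² = 4*r²)
O(c, s) = s²
l(Q) = 2*Q*(100 + Q) (l(Q) = (Q + Q)*(Q + 4*(-5)²) = (2*Q)*(Q + 4*25) = (2*Q)*(Q + 100) = (2*Q)*(100 + Q) = 2*Q*(100 + Q))
p = -17/58 (p = -51*1/174 = -17/58 ≈ -0.29310)
(O(11, -10) + l(3/13)) + p = ((-10)² + 2*(3/13)*(100 + 3/13)) - 17/58 = (100 + 2*(3*(1/13))*(100 + 3*(1/13))) - 17/58 = (100 + 2*(3/13)*(100 + 3/13)) - 17/58 = (100 + 2*(3/13)*(1303/13)) - 17/58 = (100 + 7818/169) - 17/58 = 24718/169 - 17/58 = 1430771/9802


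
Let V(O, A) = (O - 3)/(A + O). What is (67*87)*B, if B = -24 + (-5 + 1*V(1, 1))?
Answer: -174870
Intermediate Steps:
V(O, A) = (-3 + O)/(A + O)
B = -30 (B = -24 + (-5 + 1*((-3 + 1)/(1 + 1))) = -24 + (-5 + 1*(-2/2)) = -24 + (-5 + 1*((1/2)*(-2))) = -24 + (-5 + 1*(-1)) = -24 + (-5 - 1) = -24 - 6 = -30)
(67*87)*B = (67*87)*(-30) = 5829*(-30) = -174870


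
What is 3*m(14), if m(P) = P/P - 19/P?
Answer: -15/14 ≈ -1.0714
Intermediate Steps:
m(P) = 1 - 19/P
3*m(14) = 3*((-19 + 14)/14) = 3*((1/14)*(-5)) = 3*(-5/14) = -15/14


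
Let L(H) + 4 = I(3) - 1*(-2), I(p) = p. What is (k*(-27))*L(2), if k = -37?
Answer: 999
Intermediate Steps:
L(H) = 1 (L(H) = -4 + (3 - 1*(-2)) = -4 + (3 + 2) = -4 + 5 = 1)
(k*(-27))*L(2) = -37*(-27)*1 = 999*1 = 999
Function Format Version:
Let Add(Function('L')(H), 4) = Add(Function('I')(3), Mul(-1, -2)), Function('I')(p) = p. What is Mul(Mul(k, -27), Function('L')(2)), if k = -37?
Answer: 999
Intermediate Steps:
Function('L')(H) = 1 (Function('L')(H) = Add(-4, Add(3, Mul(-1, -2))) = Add(-4, Add(3, 2)) = Add(-4, 5) = 1)
Mul(Mul(k, -27), Function('L')(2)) = Mul(Mul(-37, -27), 1) = Mul(999, 1) = 999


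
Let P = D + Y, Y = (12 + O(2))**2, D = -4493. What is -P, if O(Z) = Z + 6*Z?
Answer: 3817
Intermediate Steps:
O(Z) = 7*Z
Y = 676 (Y = (12 + 7*2)**2 = (12 + 14)**2 = 26**2 = 676)
P = -3817 (P = -4493 + 676 = -3817)
-P = -1*(-3817) = 3817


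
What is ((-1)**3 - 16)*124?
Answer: -2108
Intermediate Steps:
((-1)**3 - 16)*124 = (-1 - 16)*124 = -17*124 = -2108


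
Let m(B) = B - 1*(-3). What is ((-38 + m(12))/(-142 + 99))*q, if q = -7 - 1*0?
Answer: -161/43 ≈ -3.7442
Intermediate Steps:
m(B) = 3 + B (m(B) = B + 3 = 3 + B)
q = -7 (q = -7 + 0 = -7)
((-38 + m(12))/(-142 + 99))*q = ((-38 + (3 + 12))/(-142 + 99))*(-7) = ((-38 + 15)/(-43))*(-7) = -23*(-1/43)*(-7) = (23/43)*(-7) = -161/43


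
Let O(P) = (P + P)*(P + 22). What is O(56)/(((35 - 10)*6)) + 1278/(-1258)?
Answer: 899849/15725 ≈ 57.224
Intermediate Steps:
O(P) = 2*P*(22 + P) (O(P) = (2*P)*(22 + P) = 2*P*(22 + P))
O(56)/(((35 - 10)*6)) + 1278/(-1258) = (2*56*(22 + 56))/(((35 - 10)*6)) + 1278/(-1258) = (2*56*78)/((25*6)) + 1278*(-1/1258) = 8736/150 - 639/629 = 8736*(1/150) - 639/629 = 1456/25 - 639/629 = 899849/15725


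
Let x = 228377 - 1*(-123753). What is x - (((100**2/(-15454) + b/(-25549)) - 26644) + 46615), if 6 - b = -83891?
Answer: 2261194833644/6807487 ≈ 3.3216e+5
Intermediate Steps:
b = 83897 (b = 6 - 1*(-83891) = 6 + 83891 = 83897)
x = 352130 (x = 228377 + 123753 = 352130)
x - (((100**2/(-15454) + b/(-25549)) - 26644) + 46615) = 352130 - (((100**2/(-15454) + 83897/(-25549)) - 26644) + 46615) = 352130 - (((10000*(-1/15454) + 83897*(-1/25549)) - 26644) + 46615) = 352130 - (((-5000/7727 - 2893/881) - 26644) + 46615) = 352130 - ((-26759211/6807487 - 26644) + 46615) = 352130 - (-181405442839/6807487 + 46615) = 352130 - 1*135925563666/6807487 = 352130 - 135925563666/6807487 = 2261194833644/6807487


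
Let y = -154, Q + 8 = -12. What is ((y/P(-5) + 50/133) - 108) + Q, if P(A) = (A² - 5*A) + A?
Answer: -784312/5985 ≈ -131.05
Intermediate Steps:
Q = -20 (Q = -8 - 12 = -20)
P(A) = A² - 4*A
((y/P(-5) + 50/133) - 108) + Q = ((-154*(-1/(5*(-4 - 5))) + 50/133) - 108) - 20 = ((-154/((-5*(-9))) + 50*(1/133)) - 108) - 20 = ((-154/45 + 50/133) - 108) - 20 = (-18232/5985 - 108) - 20 = -664612/5985 - 20 = -784312/5985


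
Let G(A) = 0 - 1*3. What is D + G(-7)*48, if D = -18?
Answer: -162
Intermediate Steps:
G(A) = -3 (G(A) = 0 - 3 = -3)
D + G(-7)*48 = -18 - 3*48 = -18 - 144 = -162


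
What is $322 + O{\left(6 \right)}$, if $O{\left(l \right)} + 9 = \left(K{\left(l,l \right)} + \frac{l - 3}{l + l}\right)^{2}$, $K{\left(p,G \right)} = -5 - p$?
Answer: $\frac{6857}{16} \approx 428.56$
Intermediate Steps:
$O{\left(l \right)} = -9 + \left(-5 - l + \frac{-3 + l}{2 l}\right)^{2}$ ($O{\left(l \right)} = -9 + \left(\left(-5 - l\right) + \frac{l - 3}{l + l}\right)^{2} = -9 + \left(\left(-5 - l\right) + \frac{-3 + l}{2 l}\right)^{2} = -9 + \left(-5 - l + \frac{-3 + l}{2 l}\right)^{2}$)
$322 + O{\left(6 \right)} = 322 - \left(9 - \frac{\left(3 + 2 \cdot 6^{2} + 9 \cdot 6\right)^{2}}{4 \cdot 36}\right) = 322 - \left(9 - \frac{\left(3 + 2 \cdot 36 + 54\right)^{2}}{144}\right) = 322 - \left(9 - \frac{\left(3 + 72 + 54\right)^{2}}{144}\right) = 322 - \left(9 - \frac{129^{2}}{144}\right) = 322 - \left(9 - \frac{1849}{16}\right) = 322 + \left(-9 + \frac{1849}{16}\right) = 322 + \frac{1705}{16} = \frac{6857}{16}$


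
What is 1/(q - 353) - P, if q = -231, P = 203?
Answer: -118553/584 ≈ -203.00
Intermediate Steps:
1/(q - 353) - P = 1/(-231 - 353) - 1*203 = 1/(-584) - 203 = -1/584 - 203 = -118553/584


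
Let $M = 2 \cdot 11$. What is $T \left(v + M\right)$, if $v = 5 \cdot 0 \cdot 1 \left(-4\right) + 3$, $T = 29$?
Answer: $725$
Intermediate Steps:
$M = 22$
$v = 3$ ($v = 5 \cdot 0 \left(-4\right) + 3 = 5 \cdot 0 + 3 = 0 + 3 = 3$)
$T \left(v + M\right) = 29 \left(3 + 22\right) = 29 \cdot 25 = 725$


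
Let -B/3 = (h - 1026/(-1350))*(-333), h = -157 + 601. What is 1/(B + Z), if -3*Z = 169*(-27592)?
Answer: 75/149899843 ≈ 5.0033e-7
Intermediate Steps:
h = 444
Z = 4663048/3 (Z = -169*(-27592)/3 = -⅓*(-4663048) = 4663048/3 ≈ 1.5544e+6)
B = 11107881/25 (B = -3*(444 - 1026/(-1350))*(-333) = -3*(444 - 1026*(-1/1350))*(-333) = -3*(444 + 19/25)*(-333) = -33357*(-333)/25 = -3*(-3702627/25) = 11107881/25 ≈ 4.4432e+5)
1/(B + Z) = 1/(11107881/25 + 4663048/3) = 1/(149899843/75) = 75/149899843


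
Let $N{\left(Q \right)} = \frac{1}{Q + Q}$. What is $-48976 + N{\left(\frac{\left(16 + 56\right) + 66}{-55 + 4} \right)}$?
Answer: $- \frac{4505809}{92} \approx -48976.0$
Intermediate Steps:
$N{\left(Q \right)} = \frac{1}{2 Q}$
$-48976 + N{\left(\frac{\left(16 + 56\right) + 66}{-55 + 4} \right)} = -48976 + \frac{1}{2 \frac{\left(16 + 56\right) + 66}{-55 + 4}} = -48976 + \frac{1}{2 \frac{72 + 66}{-51}} = -48976 + \frac{1}{2 \cdot 138 \left(- \frac{1}{51}\right)} = -48976 + \frac{1}{2 \left(- \frac{46}{17}\right)} = -48976 + \frac{1}{2} \left(- \frac{17}{46}\right) = -48976 - \frac{17}{92} = - \frac{4505809}{92}$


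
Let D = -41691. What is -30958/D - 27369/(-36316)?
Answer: 2265311707/1514050356 ≈ 1.4962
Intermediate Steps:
-30958/D - 27369/(-36316) = -30958/(-41691) - 27369/(-36316) = -30958*(-1/41691) - 27369*(-1/36316) = 30958/41691 + 27369/36316 = 2265311707/1514050356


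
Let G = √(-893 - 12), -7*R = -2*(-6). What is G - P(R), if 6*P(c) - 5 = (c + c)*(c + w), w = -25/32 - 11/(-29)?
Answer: -69661/34104 + I*√905 ≈ -2.0426 + 30.083*I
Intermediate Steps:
w = -373/928 (w = -25*1/32 - 11*(-1/29) = -25/32 + 11/29 = -373/928 ≈ -0.40194)
R = -12/7 (R = -(-2)*(-6)/7 = -⅐*12 = -12/7 ≈ -1.7143)
P(c) = ⅚ + c*(-373/928 + c)/3 (P(c) = ⅚ + ((c + c)*(c - 373/928))/6 = ⅚ + ((2*c)*(-373/928 + c))/6 = ⅚ + (2*c*(-373/928 + c))/6 = ⅚ + c*(-373/928 + c)/3)
G = I*√905 (G = √(-905) = I*√905 ≈ 30.083*I)
G - P(R) = I*√905 - (⅚ - 373/2784*(-12/7) + (-12/7)²/3) = I*√905 - (⅚ + 373/1624 + (⅓)*(144/49)) = I*√905 - (⅚ + 373/1624 + 48/49) = I*√905 - 1*69661/34104 = I*√905 - 69661/34104 = -69661/34104 + I*√905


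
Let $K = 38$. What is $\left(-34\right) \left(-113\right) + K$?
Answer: $3880$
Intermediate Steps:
$\left(-34\right) \left(-113\right) + K = \left(-34\right) \left(-113\right) + 38 = 3842 + 38 = 3880$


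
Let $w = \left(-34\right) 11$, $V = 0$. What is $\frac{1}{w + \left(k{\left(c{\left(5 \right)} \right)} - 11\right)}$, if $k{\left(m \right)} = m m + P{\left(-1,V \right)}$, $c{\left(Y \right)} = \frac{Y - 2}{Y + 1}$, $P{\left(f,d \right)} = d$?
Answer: $- \frac{4}{1539} \approx -0.0025991$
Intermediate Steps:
$c{\left(Y \right)} = \frac{-2 + Y}{1 + Y}$
$w = -374$
$k{\left(m \right)} = m^{2}$ ($k{\left(m \right)} = m m + 0 = m^{2} + 0 = m^{2}$)
$\frac{1}{w + \left(k{\left(c{\left(5 \right)} \right)} - 11\right)} = \frac{1}{-374 - \left(11 - \left(\frac{-2 + 5}{1 + 5}\right)^{2}\right)} = \frac{1}{-374 - \left(11 - \left(\frac{1}{6} \cdot 3\right)^{2}\right)} = \frac{1}{-374 - \left(11 - \left(\frac{1}{2}\right)^{2}\right)} = \frac{1}{-374 + \left(\frac{1}{4} - 11\right)} = \frac{1}{-374 - \frac{43}{4}} = \frac{1}{- \frac{1539}{4}} = - \frac{4}{1539}$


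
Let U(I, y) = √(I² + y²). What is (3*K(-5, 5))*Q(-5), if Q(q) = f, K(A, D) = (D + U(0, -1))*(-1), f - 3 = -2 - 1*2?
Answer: 18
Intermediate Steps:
f = -1 (f = 3 + (-2 - 1*2) = 3 + (-2 - 2) = 3 - 4 = -1)
K(A, D) = -1 - D (K(A, D) = (D + √(0² + (-1)²))*(-1) = (D + √(0 + 1))*(-1) = (D + √1)*(-1) = (D + 1)*(-1) = (1 + D)*(-1) = -1 - D)
Q(q) = -1
(3*K(-5, 5))*Q(-5) = (3*(-1 - 1*5))*(-1) = (3*(-1 - 5))*(-1) = (3*(-6))*(-1) = -18*(-1) = 18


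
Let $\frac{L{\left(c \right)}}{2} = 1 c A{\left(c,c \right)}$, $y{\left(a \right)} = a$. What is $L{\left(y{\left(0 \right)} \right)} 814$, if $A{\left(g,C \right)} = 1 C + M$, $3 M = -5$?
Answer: $0$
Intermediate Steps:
$M = - \frac{5}{3}$ ($M = \frac{1}{3} \left(-5\right) = - \frac{5}{3} \approx -1.6667$)
$A{\left(g,C \right)} = - \frac{5}{3} + C$ ($A{\left(g,C \right)} = 1 C - \frac{5}{3} = C - \frac{5}{3} = - \frac{5}{3} + C$)
$L{\left(c \right)} = 2 c \left(- \frac{5}{3} + c\right)$ ($L{\left(c \right)} = 2 \cdot 1 c \left(- \frac{5}{3} + c\right) = 2 c \left(- \frac{5}{3} + c\right)$)
$L{\left(y{\left(0 \right)} \right)} 814 = \frac{2}{3} \cdot 0 \left(-5 + 3 \cdot 0\right) 814 = \frac{2}{3} \cdot 0 \left(-5 + 0\right) 814 = \frac{2}{3} \cdot 0 \left(-5\right) 814 = 0 \cdot 814 = 0$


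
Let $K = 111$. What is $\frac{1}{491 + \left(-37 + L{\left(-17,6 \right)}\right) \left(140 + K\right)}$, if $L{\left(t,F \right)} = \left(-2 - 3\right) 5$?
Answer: $- \frac{1}{15071} \approx -6.6353 \cdot 10^{-5}$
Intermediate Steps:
$L{\left(t,F \right)} = -25$ ($L{\left(t,F \right)} = \left(-5\right) 5 = -25$)
$\frac{1}{491 + \left(-37 + L{\left(-17,6 \right)}\right) \left(140 + K\right)} = \frac{1}{491 + \left(-37 - 25\right) \left(140 + 111\right)} = \frac{1}{491 - 15562} = \frac{1}{-15071} = - \frac{1}{15071}$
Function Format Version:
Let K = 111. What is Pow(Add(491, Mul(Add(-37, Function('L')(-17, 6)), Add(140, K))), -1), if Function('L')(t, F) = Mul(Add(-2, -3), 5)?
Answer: Rational(-1, 15071) ≈ -6.6353e-5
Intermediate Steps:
Function('L')(t, F) = -25 (Function('L')(t, F) = Mul(-5, 5) = -25)
Pow(Add(491, Mul(Add(-37, Function('L')(-17, 6)), Add(140, K))), -1) = Pow(Add(491, Mul(Add(-37, -25), Add(140, 111))), -1) = Pow(Add(491, Mul(-62, 251)), -1) = Pow(Add(491, -15562), -1) = Pow(-15071, -1) = Rational(-1, 15071)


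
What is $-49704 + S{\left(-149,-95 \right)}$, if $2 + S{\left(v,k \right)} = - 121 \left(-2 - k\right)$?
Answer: $-60959$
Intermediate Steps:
$S{\left(v,k \right)} = 240 + 121 k$ ($S{\left(v,k \right)} = -2 - 121 \left(-2 - k\right) = -2 + \left(242 + 121 k\right) = 240 + 121 k$)
$-49704 + S{\left(-149,-95 \right)} = -49704 + \left(240 + 121 \left(-95\right)\right) = -49704 + \left(240 - 11495\right) = -49704 - 11255 = -60959$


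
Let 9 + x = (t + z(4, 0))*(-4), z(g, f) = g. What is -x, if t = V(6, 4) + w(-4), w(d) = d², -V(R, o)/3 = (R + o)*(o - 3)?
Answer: -31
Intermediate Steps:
V(R, o) = -3*(-3 + o)*(R + o) (V(R, o) = -3*(R + o)*(o - 3) = -3*(R + o)*(-3 + o) = -3*(-3 + o)*(R + o))
t = -14 (t = (-3*4² + 9*6 + 9*4 - 3*6*4) + (-4)² = (-3*16 + 54 + 36 - 72) + 16 = (-48 + 54 + 36 - 72) + 16 = -30 + 16 = -14)
x = 31 (x = -9 + (-14 + 4)*(-4) = -9 - 10*(-4) = -9 + 40 = 31)
-x = -1*31 = -31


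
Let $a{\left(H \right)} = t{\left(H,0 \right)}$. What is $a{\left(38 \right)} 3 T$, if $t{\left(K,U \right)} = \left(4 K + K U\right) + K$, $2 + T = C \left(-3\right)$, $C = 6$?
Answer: $-11400$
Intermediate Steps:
$T = -20$ ($T = -2 + 6 \left(-3\right) = -2 - 18 = -20$)
$t{\left(K,U \right)} = 5 K + K U$
$a{\left(H \right)} = 5 H$ ($a{\left(H \right)} = H \left(5 + 0\right) = H 5 = 5 H$)
$a{\left(38 \right)} 3 T = 5 \cdot 38 \cdot 3 \left(-20\right) = 190 \left(-60\right) = -11400$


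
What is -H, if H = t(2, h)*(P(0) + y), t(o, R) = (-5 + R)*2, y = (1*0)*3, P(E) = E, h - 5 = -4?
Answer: 0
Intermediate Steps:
h = 1 (h = 5 - 4 = 1)
y = 0 (y = 0*3 = 0)
t(o, R) = -10 + 2*R
H = 0 (H = (-10 + 2*1)*(0 + 0) = (-10 + 2)*0 = -8*0 = 0)
-H = -1*0 = 0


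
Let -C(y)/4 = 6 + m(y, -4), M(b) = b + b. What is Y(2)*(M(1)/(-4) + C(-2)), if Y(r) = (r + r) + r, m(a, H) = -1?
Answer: -123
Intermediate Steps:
Y(r) = 3*r (Y(r) = 2*r + r = 3*r)
M(b) = 2*b
C(y) = -20 (C(y) = -4*(6 - 1) = -4*5 = -20)
Y(2)*(M(1)/(-4) + C(-2)) = (3*2)*((2*1)/(-4) - 20) = 6*(2*(-1/4) - 20) = 6*(-1/2 - 20) = 6*(-41/2) = -123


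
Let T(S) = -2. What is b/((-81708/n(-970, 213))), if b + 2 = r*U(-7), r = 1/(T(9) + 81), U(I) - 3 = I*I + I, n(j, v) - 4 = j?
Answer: -18193/1075822 ≈ -0.016911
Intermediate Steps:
n(j, v) = 4 + j
U(I) = 3 + I + I**2 (U(I) = 3 + (I*I + I) = 3 + (I**2 + I) = 3 + (I + I**2) = 3 + I + I**2)
r = 1/79 (r = 1/(-2 + 81) = 1/79 ≈ 0.012658)
b = -113/79 (b = -2 + (3 - 7 + (-7)**2)/79 = -2 + (3 - 7 + 49)/79 = -2 + (1/79)*45 = -2 + 45/79 = -113/79 ≈ -1.4304)
b/((-81708/n(-970, 213))) = -113/(79*((-81708/(4 - 970)))) = -113/(79*((-81708/(-966)))) = -113/(79*((-81708*(-1/966)))) = -113/(79*13618/161) = -113/79*161/13618 = -18193/1075822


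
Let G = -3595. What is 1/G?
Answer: -1/3595 ≈ -0.00027816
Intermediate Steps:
1/G = 1/(-3595) = -1/3595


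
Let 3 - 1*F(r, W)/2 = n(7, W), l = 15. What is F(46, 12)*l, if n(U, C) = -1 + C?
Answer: -240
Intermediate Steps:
F(r, W) = 8 - 2*W (F(r, W) = 6 - 2*(-1 + W) = 6 + (2 - 2*W) = 8 - 2*W)
F(46, 12)*l = (8 - 2*12)*15 = (8 - 24)*15 = -16*15 = -240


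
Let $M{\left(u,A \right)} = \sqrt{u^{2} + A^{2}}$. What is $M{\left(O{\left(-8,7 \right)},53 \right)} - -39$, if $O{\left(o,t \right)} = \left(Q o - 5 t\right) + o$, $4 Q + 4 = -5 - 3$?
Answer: $39 + \sqrt{3170} \approx 95.303$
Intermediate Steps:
$Q = -3$ ($Q = -1 + \frac{-5 - 3}{4} = -1 + \frac{1}{4} \left(-8\right) = -1 - 2 = -3$)
$O{\left(o,t \right)} = - 5 t - 2 o$ ($O{\left(o,t \right)} = \left(- 3 o - 5 t\right) + o = \left(- 5 t - 3 o\right) + o = - 5 t - 2 o$)
$M{\left(u,A \right)} = \sqrt{A^{2} + u^{2}}$
$M{\left(O{\left(-8,7 \right)},53 \right)} - -39 = \sqrt{53^{2} + \left(\left(-5\right) 7 - -16\right)^{2}} - -39 = \sqrt{2809 + \left(-35 + 16\right)^{2}} + 39 = \sqrt{2809 + \left(-19\right)^{2}} + 39 = \sqrt{2809 + 361} + 39 = \sqrt{3170} + 39 = 39 + \sqrt{3170}$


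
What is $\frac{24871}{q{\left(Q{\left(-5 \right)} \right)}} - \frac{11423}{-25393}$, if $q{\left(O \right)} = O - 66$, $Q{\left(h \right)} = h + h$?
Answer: $- \frac{33193745}{101572} \approx -326.8$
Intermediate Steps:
$Q{\left(h \right)} = 2 h$
$q{\left(O \right)} = -66 + O$ ($q{\left(O \right)} = O - 66 = -66 + O$)
$\frac{24871}{q{\left(Q{\left(-5 \right)} \right)}} - \frac{11423}{-25393} = \frac{24871}{-66 + 2 \left(-5\right)} - \frac{11423}{-25393} = \frac{24871}{-66 - 10} - - \frac{11423}{25393} = \frac{24871}{-76} + \frac{11423}{25393} = 24871 \left(- \frac{1}{76}\right) + \frac{11423}{25393} = - \frac{1309}{4} + \frac{11423}{25393} = - \frac{33193745}{101572}$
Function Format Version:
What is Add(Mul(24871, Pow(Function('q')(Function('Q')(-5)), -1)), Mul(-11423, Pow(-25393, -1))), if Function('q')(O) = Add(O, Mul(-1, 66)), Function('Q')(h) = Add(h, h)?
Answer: Rational(-33193745, 101572) ≈ -326.80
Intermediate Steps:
Function('Q')(h) = Mul(2, h)
Function('q')(O) = Add(-66, O) (Function('q')(O) = Add(O, -66) = Add(-66, O))
Add(Mul(24871, Pow(Function('q')(Function('Q')(-5)), -1)), Mul(-11423, Pow(-25393, -1))) = Add(Mul(24871, Pow(Add(-66, Mul(2, -5)), -1)), Mul(-11423, Pow(-25393, -1))) = Add(Mul(24871, Pow(Add(-66, -10), -1)), Mul(-11423, Rational(-1, 25393))) = Add(Mul(24871, Pow(-76, -1)), Rational(11423, 25393)) = Add(Mul(24871, Rational(-1, 76)), Rational(11423, 25393)) = Add(Rational(-1309, 4), Rational(11423, 25393)) = Rational(-33193745, 101572)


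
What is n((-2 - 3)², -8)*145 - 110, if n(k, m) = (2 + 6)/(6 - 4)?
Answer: 470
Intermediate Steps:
n(k, m) = 4 (n(k, m) = 8/2 = 8*(½) = 4)
n((-2 - 3)², -8)*145 - 110 = 4*145 - 110 = 580 - 110 = 470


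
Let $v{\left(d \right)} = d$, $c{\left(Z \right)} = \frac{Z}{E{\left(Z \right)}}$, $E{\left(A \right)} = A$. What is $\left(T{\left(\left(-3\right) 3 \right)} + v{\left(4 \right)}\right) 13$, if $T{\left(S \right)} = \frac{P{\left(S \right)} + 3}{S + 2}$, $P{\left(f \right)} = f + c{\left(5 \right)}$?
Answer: $\frac{429}{7} \approx 61.286$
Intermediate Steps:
$c{\left(Z \right)} = 1$ ($c{\left(Z \right)} = \frac{Z}{Z} = 1$)
$P{\left(f \right)} = 1 + f$ ($P{\left(f \right)} = f + 1 = 1 + f$)
$T{\left(S \right)} = \frac{4 + S}{2 + S}$ ($T{\left(S \right)} = \frac{\left(1 + S\right) + 3}{S + 2} = \frac{4 + S}{2 + S}$)
$\left(T{\left(\left(-3\right) 3 \right)} + v{\left(4 \right)}\right) 13 = \left(\frac{4 - 9}{2 - 9} + 4\right) 13 = \left(\frac{1}{-7} \left(-5\right) + 4\right) 13 = \left(\left(- \frac{1}{7}\right) \left(-5\right) + 4\right) 13 = \left(\frac{5}{7} + 4\right) 13 = \frac{33}{7} \cdot 13 = \frac{429}{7}$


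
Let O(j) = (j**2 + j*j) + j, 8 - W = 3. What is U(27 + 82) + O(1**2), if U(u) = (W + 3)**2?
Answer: 67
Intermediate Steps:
W = 5 (W = 8 - 1*3 = 8 - 3 = 5)
O(j) = j + 2*j**2 (O(j) = (j**2 + j**2) + j = 2*j**2 + j = j + 2*j**2)
U(u) = 64 (U(u) = (5 + 3)**2 = 8**2 = 64)
U(27 + 82) + O(1**2) = 64 + 1**2*(1 + 2*1**2) = 64 + 1*(1 + 2*1) = 64 + 1*(1 + 2) = 64 + 1*3 = 64 + 3 = 67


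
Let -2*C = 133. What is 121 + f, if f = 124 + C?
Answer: 357/2 ≈ 178.50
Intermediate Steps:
C = -133/2 (C = -1/2*133 = -133/2 ≈ -66.500)
f = 115/2 (f = 124 - 133/2 = 115/2 ≈ 57.500)
121 + f = 121 + 115/2 = 357/2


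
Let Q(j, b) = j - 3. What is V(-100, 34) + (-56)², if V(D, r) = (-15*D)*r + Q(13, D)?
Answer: 54146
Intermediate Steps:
Q(j, b) = -3 + j
V(D, r) = 10 - 15*D*r (V(D, r) = (-15*D)*r + (-3 + 13) = -15*D*r + 10 = 10 - 15*D*r)
V(-100, 34) + (-56)² = (10 - 15*(-100)*34) + (-56)² = (10 + 51000) + 3136 = 51010 + 3136 = 54146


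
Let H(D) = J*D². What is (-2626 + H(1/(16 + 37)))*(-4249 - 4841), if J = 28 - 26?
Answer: 67051766880/2809 ≈ 2.3870e+7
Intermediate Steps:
J = 2
H(D) = 2*D²
(-2626 + H(1/(16 + 37)))*(-4249 - 4841) = (-2626 + 2*(1/(16 + 37))²)*(-4249 - 4841) = (-2626 + 2*(1/53)²)*(-9090) = (-2626 + 2*(1/2809))*(-9090) = (-2626 + 2/2809)*(-9090) = -7376432/2809*(-9090) = 67051766880/2809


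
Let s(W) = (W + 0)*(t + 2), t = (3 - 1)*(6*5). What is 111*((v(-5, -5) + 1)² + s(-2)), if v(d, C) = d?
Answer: -11988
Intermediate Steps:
t = 60 (t = 2*30 = 60)
s(W) = 62*W (s(W) = (W + 0)*(60 + 2) = W*62 = 62*W)
111*((v(-5, -5) + 1)² + s(-2)) = 111*((-5 + 1)² + 62*(-2)) = 111*((-4)² - 124) = 111*(16 - 124) = 111*(-108) = -11988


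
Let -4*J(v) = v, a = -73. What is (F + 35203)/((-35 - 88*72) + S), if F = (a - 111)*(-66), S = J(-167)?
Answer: -189388/25317 ≈ -7.4807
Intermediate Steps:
J(v) = -v/4
S = 167/4 (S = -¼*(-167) = 167/4 ≈ 41.750)
F = 12144 (F = (-73 - 111)*(-66) = -184*(-66) = 12144)
(F + 35203)/((-35 - 88*72) + S) = (12144 + 35203)/((-35 - 88*72) + 167/4) = 47347/((-35 - 6336) + 167/4) = 47347/(-6371 + 167/4) = 47347/(-25317/4) = 47347*(-4/25317) = -189388/25317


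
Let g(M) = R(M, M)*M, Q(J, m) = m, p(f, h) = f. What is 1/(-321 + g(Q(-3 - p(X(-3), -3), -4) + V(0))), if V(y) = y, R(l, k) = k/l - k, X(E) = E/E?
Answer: -1/341 ≈ -0.0029326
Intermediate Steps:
X(E) = 1
R(l, k) = -k + k/l
g(M) = M*(1 - M) (g(M) = (-M + M/M)*M = (-M + 1)*M = (1 - M)*M = M*(1 - M))
1/(-321 + g(Q(-3 - p(X(-3), -3), -4) + V(0))) = 1/(-321 + (-4 + 0)*(1 - (-4 + 0))) = 1/(-321 - 4*(1 - 1*(-4))) = 1/(-321 - 4*(1 + 4)) = 1/(-321 - 4*5) = 1/(-321 - 20) = 1/(-341) = -1/341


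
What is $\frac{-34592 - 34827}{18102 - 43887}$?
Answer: $\frac{69419}{25785} \approx 2.6922$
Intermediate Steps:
$\frac{-34592 - 34827}{18102 - 43887} = \frac{-34592 - 34827}{-25785} = \left(-69419\right) \left(- \frac{1}{25785}\right) = \frac{69419}{25785}$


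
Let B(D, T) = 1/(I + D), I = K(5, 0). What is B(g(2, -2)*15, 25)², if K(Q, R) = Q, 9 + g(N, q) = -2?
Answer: 1/25600 ≈ 3.9063e-5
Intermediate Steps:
g(N, q) = -11 (g(N, q) = -9 - 2 = -11)
I = 5
B(D, T) = 1/(5 + D)
B(g(2, -2)*15, 25)² = (1/(5 - 11*15))² = (1/(5 - 165))² = (1/(-160))² = (-1/160)² = 1/25600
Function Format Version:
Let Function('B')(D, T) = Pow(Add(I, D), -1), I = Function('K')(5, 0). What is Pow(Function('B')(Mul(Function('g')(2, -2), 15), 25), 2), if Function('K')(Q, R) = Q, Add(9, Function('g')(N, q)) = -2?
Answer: Rational(1, 25600) ≈ 3.9063e-5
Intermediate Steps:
Function('g')(N, q) = -11 (Function('g')(N, q) = Add(-9, -2) = -11)
I = 5
Function('B')(D, T) = Pow(Add(5, D), -1)
Pow(Function('B')(Mul(Function('g')(2, -2), 15), 25), 2) = Pow(Pow(Add(5, Mul(-11, 15)), -1), 2) = Pow(Pow(Add(5, -165), -1), 2) = Pow(Pow(-160, -1), 2) = Pow(Rational(-1, 160), 2) = Rational(1, 25600)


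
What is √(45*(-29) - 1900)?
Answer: I*√3205 ≈ 56.613*I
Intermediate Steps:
√(45*(-29) - 1900) = √(-1305 - 1900) = √(-3205) = I*√3205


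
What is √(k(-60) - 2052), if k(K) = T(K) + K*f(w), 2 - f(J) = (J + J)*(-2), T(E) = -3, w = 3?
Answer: I*√2895 ≈ 53.805*I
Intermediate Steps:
f(J) = 2 + 4*J (f(J) = 2 - (J + J)*(-2) = 2 - 2*J*(-2) = 2 - (-4)*J = 2 + 4*J)
k(K) = -3 + 14*K (k(K) = -3 + K*(2 + 4*3) = -3 + K*(2 + 12) = -3 + K*14 = -3 + 14*K)
√(k(-60) - 2052) = √((-3 + 14*(-60)) - 2052) = √((-3 - 840) - 2052) = √(-843 - 2052) = √(-2895) = I*√2895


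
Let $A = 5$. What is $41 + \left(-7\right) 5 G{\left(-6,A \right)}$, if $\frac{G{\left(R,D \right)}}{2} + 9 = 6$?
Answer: $251$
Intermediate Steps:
$G{\left(R,D \right)} = -6$ ($G{\left(R,D \right)} = -18 + 2 \cdot 6 = -18 + 12 = -6$)
$41 + \left(-7\right) 5 G{\left(-6,A \right)} = 41 + \left(-7\right) 5 \left(-6\right) = 41 - -210 = 41 + 210 = 251$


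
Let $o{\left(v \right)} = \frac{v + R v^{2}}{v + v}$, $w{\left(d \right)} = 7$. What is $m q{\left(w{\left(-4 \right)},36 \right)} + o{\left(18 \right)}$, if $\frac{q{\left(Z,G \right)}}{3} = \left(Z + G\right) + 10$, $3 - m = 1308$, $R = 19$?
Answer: $- \frac{414647}{2} \approx -2.0732 \cdot 10^{5}$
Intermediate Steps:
$m = -1305$ ($m = 3 - 1308 = -1305$)
$o{\left(v \right)} = \frac{v + 19 v^{2}}{2 v}$ ($o{\left(v \right)} = \frac{v + 19 v^{2}}{v + v} = \frac{v + 19 v^{2}}{2 v}$)
$q{\left(Z,G \right)} = 30 + 3 G + 3 Z$ ($q{\left(Z,G \right)} = 3 \left(\left(Z + G\right) + 10\right) = 3 \left(\left(G + Z\right) + 10\right) = 3 \left(10 + G + Z\right) = 30 + 3 G + 3 Z$)
$m q{\left(w{\left(-4 \right)},36 \right)} + o{\left(18 \right)} = - 1305 \left(30 + 3 \cdot 36 + 3 \cdot 7\right) + \left(\frac{1}{2} + \frac{19}{2} \cdot 18\right) = - 1305 \left(30 + 108 + 21\right) + \left(\frac{1}{2} + 171\right) = \left(-1305\right) 159 + \frac{343}{2} = -207495 + \frac{343}{2} = - \frac{414647}{2}$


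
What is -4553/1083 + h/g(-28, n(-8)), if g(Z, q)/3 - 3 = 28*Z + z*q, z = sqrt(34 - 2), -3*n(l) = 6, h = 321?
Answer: -2867072710/660449139 + 856*sqrt(2)/609833 ≈ -4.3391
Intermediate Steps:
n(l) = -2 (n(l) = -1/3*6 = -2)
z = 4*sqrt(2) (z = sqrt(32) = 4*sqrt(2) ≈ 5.6569)
g(Z, q) = 9 + 84*Z + 12*q*sqrt(2) (g(Z, q) = 9 + 3*(28*Z + (4*sqrt(2))*q) = 9 + 3*(28*Z + 4*q*sqrt(2)) = 9 + (84*Z + 12*q*sqrt(2)) = 9 + 84*Z + 12*q*sqrt(2))
-4553/1083 + h/g(-28, n(-8)) = -4553/1083 + 321/(9 + 84*(-28) + 12*(-2)*sqrt(2)) = -4553*1/1083 + 321/(9 - 2352 - 24*sqrt(2)) = -4553/1083 + 321/(-2343 - 24*sqrt(2))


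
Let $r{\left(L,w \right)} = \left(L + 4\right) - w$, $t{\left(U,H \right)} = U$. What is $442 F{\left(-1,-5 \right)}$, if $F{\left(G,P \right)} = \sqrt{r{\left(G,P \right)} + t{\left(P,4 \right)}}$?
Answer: $442 \sqrt{3} \approx 765.57$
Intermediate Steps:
$r{\left(L,w \right)} = 4 + L - w$ ($r{\left(L,w \right)} = \left(4 + L\right) - w = 4 + L - w$)
$F{\left(G,P \right)} = \sqrt{4 + G}$ ($F{\left(G,P \right)} = \sqrt{\left(4 + G - P\right) + P} = \sqrt{4 + G}$)
$442 F{\left(-1,-5 \right)} = 442 \sqrt{4 - 1} = 442 \sqrt{3}$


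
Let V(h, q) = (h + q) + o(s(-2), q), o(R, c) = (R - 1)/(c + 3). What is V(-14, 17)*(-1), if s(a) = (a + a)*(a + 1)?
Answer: -63/20 ≈ -3.1500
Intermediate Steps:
s(a) = 2*a*(1 + a) (s(a) = (2*a)*(1 + a) = 2*a*(1 + a))
o(R, c) = (-1 + R)/(3 + c)
V(h, q) = h + q + 3/(3 + q) (V(h, q) = (h + q) + (-1 + 2*(-2)*(1 - 2))/(3 + q) = (h + q) + (-1 + 2*(-2)*(-1))/(3 + q) = (h + q) + (-1 + 4)/(3 + q) = (h + q) + 3/(3 + q) = h + q + 3/(3 + q))
V(-14, 17)*(-1) = ((3 + (3 + 17)*(-14 + 17))/(3 + 17))*(-1) = ((3 + 20*3)/20)*(-1) = ((3 + 60)/20)*(-1) = ((1/20)*63)*(-1) = (63/20)*(-1) = -63/20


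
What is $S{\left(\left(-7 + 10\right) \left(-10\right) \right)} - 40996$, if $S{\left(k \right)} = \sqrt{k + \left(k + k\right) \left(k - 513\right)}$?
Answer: $-40996 + 5 \sqrt{1302} \approx -40816.0$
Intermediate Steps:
$S{\left(k \right)} = \sqrt{k + 2 k \left(-513 + k\right)}$
$S{\left(\left(-7 + 10\right) \left(-10\right) \right)} - 40996 = \sqrt{\left(-7 + 10\right) \left(-10\right) \left(-1025 + 2 \left(-7 + 10\right) \left(-10\right)\right)} - 40996 = \sqrt{3 \left(-10\right) \left(-1025 + 2 \cdot 3 \left(-10\right)\right)} - 40996 = \sqrt{- 30 \left(-1025 + 2 \left(-30\right)\right)} - 40996 = \sqrt{- 30 \left(-1025 - 60\right)} - 40996 = \sqrt{\left(-30\right) \left(-1085\right)} - 40996 = \sqrt{32550} - 40996 = 5 \sqrt{1302} - 40996 = -40996 + 5 \sqrt{1302}$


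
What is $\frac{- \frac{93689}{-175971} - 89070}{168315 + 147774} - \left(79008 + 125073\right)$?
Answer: $- \frac{11351510569410220}{55622497419} \approx -2.0408 \cdot 10^{5}$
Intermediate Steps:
$\frac{- \frac{93689}{-175971} - 89070}{168315 + 147774} - \left(79008 + 125073\right) = \frac{\left(-93689\right) \left(- \frac{1}{175971}\right) - 89070}{316089} - 204081 = \left(\frac{93689}{175971} - 89070\right) \frac{1}{316089} - 204081 = \left(- \frac{15673643281}{175971}\right) \frac{1}{316089} - 204081 = - \frac{15673643281}{55622497419} - 204081 = - \frac{11351510569410220}{55622497419}$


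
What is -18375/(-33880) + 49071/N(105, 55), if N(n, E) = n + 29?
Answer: 23785539/64856 ≈ 366.74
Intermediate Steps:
N(n, E) = 29 + n
-18375/(-33880) + 49071/N(105, 55) = -18375/(-33880) + 49071/(29 + 105) = -18375*(-1/33880) + 49071/134 = 525/968 + 49071*(1/134) = 525/968 + 49071/134 = 23785539/64856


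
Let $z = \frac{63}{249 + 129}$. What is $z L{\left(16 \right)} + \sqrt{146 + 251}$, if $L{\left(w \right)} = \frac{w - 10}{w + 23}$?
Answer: $\frac{1}{39} + \sqrt{397} \approx 19.951$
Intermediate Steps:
$z = \frac{1}{6}$ ($z = \frac{63}{378} = 63 \cdot \frac{1}{378} = \frac{1}{6} \approx 0.16667$)
$L{\left(w \right)} = \frac{-10 + w}{23 + w}$
$z L{\left(16 \right)} + \sqrt{146 + 251} = \frac{\frac{1}{23 + 16} \left(-10 + 16\right)}{6} + \sqrt{146 + 251} = \frac{\frac{1}{39} \cdot 6}{6} + \sqrt{397} = \frac{1}{6} \cdot \frac{2}{13} + \sqrt{397} = \frac{1}{39} + \sqrt{397}$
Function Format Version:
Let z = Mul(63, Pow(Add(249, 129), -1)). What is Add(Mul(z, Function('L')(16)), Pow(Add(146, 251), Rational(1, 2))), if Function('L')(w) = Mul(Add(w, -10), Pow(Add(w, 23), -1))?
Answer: Add(Rational(1, 39), Pow(397, Rational(1, 2))) ≈ 19.951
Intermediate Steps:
z = Rational(1, 6) (z = Mul(63, Pow(378, -1)) = Mul(63, Rational(1, 378)) = Rational(1, 6) ≈ 0.16667)
Function('L')(w) = Mul(Pow(Add(23, w), -1), Add(-10, w)) (Function('L')(w) = Mul(Add(-10, w), Pow(Add(23, w), -1)) = Mul(Pow(Add(23, w), -1), Add(-10, w)))
Add(Mul(z, Function('L')(16)), Pow(Add(146, 251), Rational(1, 2))) = Add(Mul(Rational(1, 6), Mul(Pow(Add(23, 16), -1), Add(-10, 16))), Pow(Add(146, 251), Rational(1, 2))) = Add(Mul(Rational(1, 6), Mul(Pow(39, -1), 6)), Pow(397, Rational(1, 2))) = Add(Mul(Rational(1, 6), Mul(Rational(1, 39), 6)), Pow(397, Rational(1, 2))) = Add(Mul(Rational(1, 6), Rational(2, 13)), Pow(397, Rational(1, 2))) = Add(Rational(1, 39), Pow(397, Rational(1, 2)))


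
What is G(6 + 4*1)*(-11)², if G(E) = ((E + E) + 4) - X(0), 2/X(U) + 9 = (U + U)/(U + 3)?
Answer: 26378/9 ≈ 2930.9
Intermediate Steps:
X(U) = 2/(-9 + 2*U/(3 + U)) (X(U) = 2/(-9 + (U + U)/(U + 3)) = 2/(-9 + (2*U)/(3 + U)) = 2/(-9 + 2*U/(3 + U)))
G(E) = 38/9 + 2*E (G(E) = ((E + E) + 4) - 2*(-3 - 1*0)/(27 + 7*0) = (2*E + 4) - 2*(-3 + 0)/(27 + 0) = (4 + 2*E) - 2*(-3)/27 = (4 + 2*E) - 1*(-2/9) = (4 + 2*E) + 2/9 = 38/9 + 2*E)
G(6 + 4*1)*(-11)² = (38/9 + 2*(6 + 4*1))*(-11)² = (38/9 + 2*(6 + 4))*121 = (38/9 + 2*10)*121 = (38/9 + 20)*121 = (218/9)*121 = 26378/9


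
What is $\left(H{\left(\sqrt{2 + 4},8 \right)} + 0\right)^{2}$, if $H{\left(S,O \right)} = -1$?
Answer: $1$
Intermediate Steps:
$\left(H{\left(\sqrt{2 + 4},8 \right)} + 0\right)^{2} = \left(-1 + 0\right)^{2} = \left(-1\right)^{2} = 1$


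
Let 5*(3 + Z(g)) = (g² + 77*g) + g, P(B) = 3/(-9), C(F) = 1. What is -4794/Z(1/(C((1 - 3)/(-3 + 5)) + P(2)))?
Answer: -31960/139 ≈ -229.93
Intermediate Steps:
P(B) = -⅓ (P(B) = 3*(-⅑) = -⅓)
Z(g) = -3 + g²/5 + 78*g/5 (Z(g) = -3 + ((g² + 77*g) + g)/5 = -3 + (g² + 78*g)/5 = -3 + (g²/5 + 78*g/5) = -3 + g²/5 + 78*g/5)
-4794/Z(1/(C((1 - 3)/(-3 + 5)) + P(2))) = -4794/(-3 + (1/(1 - ⅓))²/5 + 78/(5*(1 - ⅓))) = -4794/(-3 + (1/(⅔))²/5 + 78/(5*(⅔))) = -4794/(-3 + (3/2)²/5 + (78/5)*(3/2)) = -4794/(-3 + (⅕)*(9/4) + 117/5) = -4794/(-3 + 9/20 + 117/5) = -4794/417/20 = -4794*20/417 = -31960/139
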